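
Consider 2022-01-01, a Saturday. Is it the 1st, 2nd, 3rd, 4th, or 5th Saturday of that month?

Day 1 falls in week ⌈1/7⌉ of the month.
Days 1–7 hold the 1st Saturday, 8–14 the 2nd, 15–21 the 3rd, 22–28 the 4th, 29–31 the 5th.
1 is in the range for the 1st.

1st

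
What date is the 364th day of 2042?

Dec 30, 2042

Jan has 31 days (364 − 31 = 333 remain).
Feb has 28 days (333 − 28 = 305 remain).
Mar has 31 days (305 − 31 = 274 remain).
Apr has 30 days (274 − 30 = 244 remain).
May has 31 days (244 − 31 = 213 remain).
Jun has 30 days (213 − 30 = 183 remain).
Jul has 31 days (183 − 31 = 152 remain).
Aug has 31 days (152 − 31 = 121 remain).
Sep has 30 days (121 − 30 = 91 remain).
Oct has 31 days (91 − 31 = 60 remain).
Nov has 30 days (60 − 30 = 30 remain).
30 into Dec → Dec 30.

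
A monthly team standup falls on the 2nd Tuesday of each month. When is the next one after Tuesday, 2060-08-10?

2060-09-14

August 2060 starts on a Sunday; its first Tuesday is the 3rd, so the 2nd Tuesday is the 10th — 2060-08-10.
That is not after 2060-08-10, so look at September 2060.
September 2060 starts on a Wednesday; its first Tuesday is the 7th, so the 2nd Tuesday is the 14th — 2060-09-14.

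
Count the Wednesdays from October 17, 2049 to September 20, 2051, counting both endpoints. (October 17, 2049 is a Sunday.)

October 17, 2049 is a Sunday; the first Wednesday on or after it is October 20, 2049 (3 days later).
From October 20, 2049 to September 20, 2051: 72 + 365 + 263 = 700 days (rest of 2049, 2050, to September 20, 2051 in 2051).
700 ÷ 7 = 100 full weeks with remainder 0, so 100 more Wednesdays after the first → 101.

101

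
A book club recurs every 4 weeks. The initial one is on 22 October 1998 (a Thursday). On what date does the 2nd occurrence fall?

19 November 1998

The 2nd occurrence is 1 interval after the first: 1 × 28 = 28 days after 22 October 1998.
October has 31 days — 9 days to the end of October leaves 19.
19 days into November → 19 November 1998.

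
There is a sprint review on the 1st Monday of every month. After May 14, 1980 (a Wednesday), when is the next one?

May 1980 starts on a Thursday, so its 1st Monday is May 5, 1980 (4 days in).
That is not after May 14, 1980, so look at Jun 1980.
Jun 1980 starts on a Sunday, so its 1st Monday is Jun 2, 1980 (1 day in).

Jun 2, 1980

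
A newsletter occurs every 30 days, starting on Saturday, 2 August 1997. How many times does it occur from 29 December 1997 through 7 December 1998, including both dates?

12

Occurrences land 30·i days after 2 August 1997 for i = 0, 1, 2, …
29 December 1997 is 149 days after the start; 149 ÷ 30 = 4 remainder 29; since the remainder is 29, round up to i = 5. First occurrence in the window: #6 on 30 December 1997 (5×30 = 150 days in).
7 December 1998 is 492 days after the start; 492 ÷ 30 = 16 remainder 12. Last occurrence in the window: #17 on 25 November 1998.
Occurrences #6 through #17: 12 in total.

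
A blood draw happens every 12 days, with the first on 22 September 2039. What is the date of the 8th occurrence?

15 December 2039

The 8th occurrence is 7 intervals after the first: 7 × 12 = 84 days after 22 September 2039.
September has 30 days — 8 days to the end of September leaves 76.
October has 31 days (45 left).
November has 30 days (15 left).
15 days into December → 15 December 2039.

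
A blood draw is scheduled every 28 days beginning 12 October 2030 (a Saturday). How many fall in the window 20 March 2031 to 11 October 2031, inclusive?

8

Occurrences land 28·i days after 12 October 2030 for i = 0, 1, 2, …
20 March 2031 is 159 days after the start; 159 ÷ 28 = 5 remainder 19; since the remainder is 19, round up to i = 6. First occurrence in the window: #7 on 29 March 2031 (6×28 = 168 days in).
11 October 2031 is 364 days after the start; 364 ÷ 28 = 13 remainder 0. Last occurrence in the window: #14 on 11 October 2031.
Occurrences #7 through #14: 8 in total.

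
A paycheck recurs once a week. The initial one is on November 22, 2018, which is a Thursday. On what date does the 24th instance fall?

May 2, 2019

The 24th occurrence is 23 intervals after the first: 23 × 7 = 161 days after November 22, 2018.
November has 30 days — 8 days to the end of November leaves 153.
December has 31 days (122 left).
January has 31 days (91 left).
February has 28 days (63 left).
March has 31 days (32 left).
April has 30 days (2 left).
2 days into May → May 2, 2019.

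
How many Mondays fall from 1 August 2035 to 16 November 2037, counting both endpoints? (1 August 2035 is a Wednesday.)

120

1 August 2035 is a Wednesday; the first Monday on or after it is 6 August 2035 (5 days later).
From 6 August 2035 to 16 November 2037: 147 + 366 + 320 = 833 days (rest of 2035, 2036, to 16 November 2037 in 2037).
833 ÷ 7 = 119 full weeks with remainder 0, so 119 more Mondays after the first → 120.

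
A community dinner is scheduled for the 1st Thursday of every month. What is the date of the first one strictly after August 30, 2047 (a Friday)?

August 2047 starts on a Thursday, so its 1st Thursday is August 1, 2047.
That is not after August 30, 2047, so look at September 2047.
September 2047 starts on a Sunday, so its 1st Thursday is September 5, 2047 (4 days in).

September 5, 2047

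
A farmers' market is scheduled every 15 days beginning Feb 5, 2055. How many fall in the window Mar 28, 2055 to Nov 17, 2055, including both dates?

Occurrences land 15·i days after Feb 5, 2055 for i = 0, 1, 2, …
Mar 28, 2055 is 51 days after the start; 51 ÷ 15 = 3 remainder 6; since the remainder is 6, round up to i = 4. First occurrence in the window: #5 on Apr 6, 2055 (4×15 = 60 days in).
Nov 17, 2055 is 285 days after the start; 285 ÷ 15 = 19 remainder 0. Last occurrence in the window: #20 on Nov 17, 2055.
Occurrences #5 through #20: 16 in total.

16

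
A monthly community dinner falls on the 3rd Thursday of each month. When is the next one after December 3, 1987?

December 17, 1987

December 1987 starts on a Tuesday; its first Thursday is the 3rd, so the 3rd Thursday is the 17th — December 17, 1987.
December 17, 1987 is after December 3, 1987, so that is the next one.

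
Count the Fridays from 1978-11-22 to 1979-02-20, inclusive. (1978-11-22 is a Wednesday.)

1978-11-22 is a Wednesday; the first Friday on or after it is 1978-11-24 (2 days later).
From 1978-11-24 to 1979-02-20: 6 + 31 + 31 + 20 = 88 days (rest of November, December, January, February).
88 ÷ 7 = 12 full weeks with remainder 4, so 12 more Fridays after the first → 13.

13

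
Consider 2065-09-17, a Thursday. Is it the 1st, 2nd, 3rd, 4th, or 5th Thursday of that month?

Day 17 falls in week ⌈17/7⌉ of the month.
Days 1–7 hold the 1st Thursday, 8–14 the 2nd, 15–21 the 3rd, 22–28 the 4th, 29–31 the 5th.
17 is in the range for the 3rd.

3rd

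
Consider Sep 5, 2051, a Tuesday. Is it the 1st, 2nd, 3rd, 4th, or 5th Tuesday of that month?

Day 5 falls in week ⌈5/7⌉ of the month.
Days 1–7 hold the 1st Tuesday, 8–14 the 2nd, 15–21 the 3rd, 22–28 the 4th, 29–31 the 5th.
5 is in the range for the 1st.

1st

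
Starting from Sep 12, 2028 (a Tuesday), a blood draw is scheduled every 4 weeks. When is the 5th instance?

Jan 2, 2029

The 5th occurrence is 4 intervals after the first: 4 × 28 = 112 days after Sep 12, 2028.
Sep has 30 days — 18 days to the end of Sep leaves 94.
Oct has 31 days (63 left).
Nov has 30 days (33 left).
Dec has 31 days (2 left).
2 days into Jan → Jan 2, 2029.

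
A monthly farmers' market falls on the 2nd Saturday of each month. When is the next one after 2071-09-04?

September 2071 starts on a Tuesday; its first Saturday is the 5th, so the 2nd Saturday is the 12th — 2071-09-12.
2071-09-12 is after 2071-09-04, so that is the next one.

2071-09-12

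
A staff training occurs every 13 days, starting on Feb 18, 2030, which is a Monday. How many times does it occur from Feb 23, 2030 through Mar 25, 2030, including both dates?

Occurrences land 13·i days after Feb 18, 2030 for i = 0, 1, 2, …
Feb 23, 2030 is 5 days after the start; 5 ÷ 13 = 0 remainder 5; since the remainder is 5, round up to i = 1. First occurrence in the window: #2 on Mar 3, 2030 (1×13 = 13 days in).
Mar 25, 2030 is 35 days after the start; 35 ÷ 13 = 2 remainder 9. Last occurrence in the window: #3 on Mar 16, 2030.
Occurrences #2 through #3: 2 in total.

2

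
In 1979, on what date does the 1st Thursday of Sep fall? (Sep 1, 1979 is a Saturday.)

Sep 1979 begins on a Saturday, so the first Thursday is Sep 6 (5 days later).

Sep 6, 1979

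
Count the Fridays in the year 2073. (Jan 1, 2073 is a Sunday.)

Jan 1, 2073 is a Sunday; the first Friday on or after it is Jan 6, 2073 (5 days later).
From Jan 6, 2073 to Dec 31, 2073: 25 + 28 + 31 + 30 + 31 + 30 + 31 + 31 + 30 + 31 + 30 + 31 = 359 days (rest of Jan, Feb, Mar, Apr, May, Jun, Jul, Aug, Sep, Oct, Nov, Dec).
359 ÷ 7 = 51 full weeks with remainder 2, so 51 more Fridays after the first → 52.

52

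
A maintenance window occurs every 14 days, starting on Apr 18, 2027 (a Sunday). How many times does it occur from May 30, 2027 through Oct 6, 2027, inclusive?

Occurrences land 14·i days after Apr 18, 2027 for i = 0, 1, 2, …
May 30, 2027 is 42 days after the start; 42 ÷ 14 = 3 remainder 0. First occurrence in the window: #4 on May 30, 2027 (3×14 = 42 days in).
Oct 6, 2027 is 171 days after the start; 171 ÷ 14 = 12 remainder 3. Last occurrence in the window: #13 on Oct 3, 2027.
Occurrences #4 through #13: 10 in total.

10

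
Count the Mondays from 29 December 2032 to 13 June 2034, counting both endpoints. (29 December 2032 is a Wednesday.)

29 December 2032 is a Wednesday; the first Monday on or after it is 3 January 2033 (5 days later).
From 3 January 2033 to 13 June 2034: 362 + 164 = 526 days (rest of 2033, to 13 June 2034 in 2034).
526 ÷ 7 = 75 full weeks with remainder 1, so 75 more Mondays after the first → 76.

76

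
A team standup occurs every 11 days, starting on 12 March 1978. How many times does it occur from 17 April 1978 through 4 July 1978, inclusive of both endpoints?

Occurrences land 11·i days after 12 March 1978 for i = 0, 1, 2, …
17 April 1978 is 36 days after the start; 36 ÷ 11 = 3 remainder 3; since the remainder is 3, round up to i = 4. First occurrence in the window: #5 on 25 April 1978 (4×11 = 44 days in).
4 July 1978 is 114 days after the start; 114 ÷ 11 = 10 remainder 4. Last occurrence in the window: #11 on 30 June 1978.
Occurrences #5 through #11: 7 in total.

7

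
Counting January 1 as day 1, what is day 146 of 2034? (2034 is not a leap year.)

Jan has 31 days (146 − 31 = 115 remain).
Feb has 28 days (115 − 28 = 87 remain).
Mar has 31 days (87 − 31 = 56 remain).
Apr has 30 days (56 − 30 = 26 remain).
26 into May → May 26.

May 26, 2034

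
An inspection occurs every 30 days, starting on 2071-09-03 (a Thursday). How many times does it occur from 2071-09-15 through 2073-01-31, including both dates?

Occurrences land 30·i days after 2071-09-03 for i = 0, 1, 2, …
2071-09-15 is 12 days after the start; 12 ÷ 30 = 0 remainder 12; since the remainder is 12, round up to i = 1. First occurrence in the window: #2 on 2071-10-03 (1×30 = 30 days in).
2073-01-31 is 516 days after the start; 516 ÷ 30 = 17 remainder 6. Last occurrence in the window: #18 on 2073-01-25.
Occurrences #2 through #18: 17 in total.

17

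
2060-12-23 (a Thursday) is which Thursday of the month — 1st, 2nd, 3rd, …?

4th

Day 23 falls in week ⌈23/7⌉ of the month.
Days 1–7 hold the 1st Thursday, 8–14 the 2nd, 15–21 the 3rd, 22–28 the 4th, 29–31 the 5th.
23 is in the range for the 4th.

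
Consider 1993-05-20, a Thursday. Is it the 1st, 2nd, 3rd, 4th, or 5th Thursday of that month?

Day 20 falls in week ⌈20/7⌉ of the month.
Days 1–7 hold the 1st Thursday, 8–14 the 2nd, 15–21 the 3rd, 22–28 the 4th, 29–31 the 5th.
20 is in the range for the 3rd.

3rd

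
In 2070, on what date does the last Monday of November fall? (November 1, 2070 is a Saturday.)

2070-11-24

November 2070 begins on a Saturday, so the first Monday is November 3 (2 days later).
November 2070 has 30 days. Adding weeks: 3, 10, 17, 24 — the last one ≤ 30 is the 24th.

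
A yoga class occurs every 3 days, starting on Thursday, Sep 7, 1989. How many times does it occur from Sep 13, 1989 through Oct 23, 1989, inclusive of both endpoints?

Occurrences land 3·i days after Sep 7, 1989 for i = 0, 1, 2, …
Sep 13, 1989 is 6 days after the start; 6 ÷ 3 = 2 remainder 0. First occurrence in the window: #3 on Sep 13, 1989 (2×3 = 6 days in).
Oct 23, 1989 is 46 days after the start; 46 ÷ 3 = 15 remainder 1. Last occurrence in the window: #16 on Oct 22, 1989.
Occurrences #3 through #16: 14 in total.

14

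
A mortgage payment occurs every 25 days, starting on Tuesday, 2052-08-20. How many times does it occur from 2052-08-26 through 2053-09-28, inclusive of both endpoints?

16

Occurrences land 25·i days after 2052-08-20 for i = 0, 1, 2, …
2052-08-26 is 6 days after the start; 6 ÷ 25 = 0 remainder 6; since the remainder is 6, round up to i = 1. First occurrence in the window: #2 on 2052-09-14 (1×25 = 25 days in).
2053-09-28 is 404 days after the start; 404 ÷ 25 = 16 remainder 4. Last occurrence in the window: #17 on 2053-09-24.
Occurrences #2 through #17: 16 in total.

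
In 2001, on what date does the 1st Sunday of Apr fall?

Apr 1, 2001

The first Sunday of Apr 2001 is Apr 1.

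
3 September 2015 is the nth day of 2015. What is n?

246

Days in months before September: 31 + 28 + 31 + 30 + 31 + 30 + 31 + 31 = 243.
Plus 3 days into September → day 246.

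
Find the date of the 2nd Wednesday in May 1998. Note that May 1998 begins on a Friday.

May 13, 1998

May 1998 begins on a Friday, so the first Wednesday is May 6 (5 days later).
The 2nd Wednesday is 1 weeks later: 6 + 7 = 13.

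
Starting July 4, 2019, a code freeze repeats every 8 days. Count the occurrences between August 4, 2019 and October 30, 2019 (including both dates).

11

Occurrences land 8·i days after July 4, 2019 for i = 0, 1, 2, …
August 4, 2019 is 31 days after the start; 31 ÷ 8 = 3 remainder 7; since the remainder is 7, round up to i = 4. First occurrence in the window: #5 on August 5, 2019 (4×8 = 32 days in).
October 30, 2019 is 118 days after the start; 118 ÷ 8 = 14 remainder 6. Last occurrence in the window: #15 on October 24, 2019.
Occurrences #5 through #15: 11 in total.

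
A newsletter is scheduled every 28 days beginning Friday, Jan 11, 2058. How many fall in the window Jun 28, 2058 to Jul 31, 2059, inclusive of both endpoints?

Occurrences land 28·i days after Jan 11, 2058 for i = 0, 1, 2, …
Jun 28, 2058 is 168 days after the start; 168 ÷ 28 = 6 remainder 0. First occurrence in the window: #7 on Jun 28, 2058 (6×28 = 168 days in).
Jul 31, 2059 is 566 days after the start; 566 ÷ 28 = 20 remainder 6. Last occurrence in the window: #21 on Jul 25, 2059.
Occurrences #7 through #21: 15 in total.

15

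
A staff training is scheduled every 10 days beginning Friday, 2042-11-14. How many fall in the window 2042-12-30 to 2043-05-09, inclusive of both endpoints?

13

Occurrences land 10·i days after 2042-11-14 for i = 0, 1, 2, …
2042-12-30 is 46 days after the start; 46 ÷ 10 = 4 remainder 6; since the remainder is 6, round up to i = 5. First occurrence in the window: #6 on 2043-01-03 (5×10 = 50 days in).
2043-05-09 is 176 days after the start; 176 ÷ 10 = 17 remainder 6. Last occurrence in the window: #18 on 2043-05-03.
Occurrences #6 through #18: 13 in total.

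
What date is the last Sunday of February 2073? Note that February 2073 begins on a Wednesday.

February 2073 begins on a Wednesday, so the first Sunday is February 5 (4 days later).
February 2073 has 28 days. Adding weeks: 5, 12, 19, 26 — the last one ≤ 28 is the 26th.

26 February 2073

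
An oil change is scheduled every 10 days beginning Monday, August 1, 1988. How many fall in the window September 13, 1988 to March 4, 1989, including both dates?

17

Occurrences land 10·i days after August 1, 1988 for i = 0, 1, 2, …
September 13, 1988 is 43 days after the start; 43 ÷ 10 = 4 remainder 3; since the remainder is 3, round up to i = 5. First occurrence in the window: #6 on September 20, 1988 (5×10 = 50 days in).
March 4, 1989 is 215 days after the start; 215 ÷ 10 = 21 remainder 5. Last occurrence in the window: #22 on February 27, 1989.
Occurrences #6 through #22: 17 in total.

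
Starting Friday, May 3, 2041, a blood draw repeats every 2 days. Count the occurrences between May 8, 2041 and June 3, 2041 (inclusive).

13

Occurrences land 2·i days after May 3, 2041 for i = 0, 1, 2, …
May 8, 2041 is 5 days after the start; 5 ÷ 2 = 2 remainder 1; since the remainder is 1, round up to i = 3. First occurrence in the window: #4 on May 9, 2041 (3×2 = 6 days in).
June 3, 2041 is 31 days after the start; 31 ÷ 2 = 15 remainder 1. Last occurrence in the window: #16 on June 2, 2041.
Occurrences #4 through #16: 13 in total.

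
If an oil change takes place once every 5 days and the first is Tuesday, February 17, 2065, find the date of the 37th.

The 37th occurrence is 36 intervals after the first: 36 × 5 = 180 days after February 17, 2065.
February has 28 days — 11 days to the end of February leaves 169.
March has 31 days (138 left).
April has 30 days (108 left).
May has 31 days (77 left).
June has 30 days (47 left).
July has 31 days (16 left).
16 days into August → August 16, 2065.

August 16, 2065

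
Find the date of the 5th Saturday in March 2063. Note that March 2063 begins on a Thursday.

31 March 2063

March 2063 begins on a Thursday, so the first Saturday is March 3 (2 days later).
The 5th Saturday is 4 weeks later: 3 + 28 = 31.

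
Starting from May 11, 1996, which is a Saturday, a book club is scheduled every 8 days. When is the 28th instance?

The 28th occurrence is 27 intervals after the first: 27 × 8 = 216 days after May 11, 1996.
May has 31 days — 20 days to the end of May leaves 196.
June has 30 days (166 left).
July has 31 days (135 left).
August has 31 days (104 left).
September has 30 days (74 left).
October has 31 days (43 left).
November has 30 days (13 left).
13 days into December → December 13, 1996.

December 13, 1996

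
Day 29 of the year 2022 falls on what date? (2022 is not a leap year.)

29 into January → January 29.

January 29, 2022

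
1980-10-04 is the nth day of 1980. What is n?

278

Days in months before October: 31 + 29 + 31 + 30 + 31 + 30 + 31 + 31 + 30 = 274.
Plus 4 days into October → day 278.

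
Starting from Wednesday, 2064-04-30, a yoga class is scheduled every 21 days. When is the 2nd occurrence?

The 2nd occurrence is 1 interval after the first: 1 × 21 = 21 days after 2064-04-30.
April has 30 days — 0 days to the end of April leaves 21.
21 days into May → 2064-05-21.

2064-05-21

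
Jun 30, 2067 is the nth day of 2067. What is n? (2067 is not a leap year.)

181

Days in months before Jun: 31 + 28 + 31 + 30 + 31 = 151.
Plus 30 days into Jun → day 181.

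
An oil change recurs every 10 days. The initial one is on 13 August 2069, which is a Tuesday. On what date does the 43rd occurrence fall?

The 43rd occurrence is 42 intervals after the first: 42 × 10 = 420 days after 13 August 2069.
August has 31 days — 18 days to the end of August leaves 402.
From end of August to end of 2069 is 122 days (280 left).
January has 31 days (249 left).
February has 28 days (221 left).
March has 31 days (190 left).
April has 30 days (160 left).
May has 31 days (129 left).
June has 30 days (99 left).
July has 31 days (68 left).
August has 31 days (37 left).
September has 30 days (7 left).
7 days into October → 7 October 2070.

7 October 2070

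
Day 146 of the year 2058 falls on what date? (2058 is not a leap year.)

January has 31 days (146 − 31 = 115 remain).
February has 28 days (115 − 28 = 87 remain).
March has 31 days (87 − 31 = 56 remain).
April has 30 days (56 − 30 = 26 remain).
26 into May → May 26.

May 26, 2058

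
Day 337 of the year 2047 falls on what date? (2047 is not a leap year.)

January has 31 days (337 − 31 = 306 remain).
February has 28 days (306 − 28 = 278 remain).
March has 31 days (278 − 31 = 247 remain).
April has 30 days (247 − 30 = 217 remain).
May has 31 days (217 − 31 = 186 remain).
June has 30 days (186 − 30 = 156 remain).
July has 31 days (156 − 31 = 125 remain).
August has 31 days (125 − 31 = 94 remain).
September has 30 days (94 − 30 = 64 remain).
October has 31 days (64 − 31 = 33 remain).
November has 30 days (33 − 30 = 3 remain).
3 into December → December 3.

2047-12-03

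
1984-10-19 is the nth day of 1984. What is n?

Days in months before October: 31 + 29 + 31 + 30 + 31 + 30 + 31 + 31 + 30 = 274.
Plus 19 days into October → day 293.

293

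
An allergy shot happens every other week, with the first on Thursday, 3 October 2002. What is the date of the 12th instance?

6 March 2003

The 12th occurrence is 11 intervals after the first: 11 × 14 = 154 days after 3 October 2002.
October has 31 days — 28 days to the end of October leaves 126.
November has 30 days (96 left).
December has 31 days (65 left).
January has 31 days (34 left).
February has 28 days (6 left).
6 days into March → 6 March 2003.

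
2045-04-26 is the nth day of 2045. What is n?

Days in months before April: 31 + 28 + 31 = 90.
Plus 26 days into April → day 116.

116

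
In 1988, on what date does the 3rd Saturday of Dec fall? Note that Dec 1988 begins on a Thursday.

Dec 17, 1988

Dec 1988 begins on a Thursday, so the first Saturday is Dec 3 (2 days later).
The 3rd Saturday is 2 weeks later: 3 + 14 = 17.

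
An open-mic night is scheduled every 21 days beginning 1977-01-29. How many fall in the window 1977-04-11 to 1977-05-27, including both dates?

2

Occurrences land 21·i days after 1977-01-29 for i = 0, 1, 2, …
1977-04-11 is 72 days after the start; 72 ÷ 21 = 3 remainder 9; since the remainder is 9, round up to i = 4. First occurrence in the window: #5 on 1977-04-23 (4×21 = 84 days in).
1977-05-27 is 118 days after the start; 118 ÷ 21 = 5 remainder 13. Last occurrence in the window: #6 on 1977-05-14.
Occurrences #5 through #6: 2 in total.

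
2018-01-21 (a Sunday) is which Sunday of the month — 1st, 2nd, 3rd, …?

Day 21 falls in week ⌈21/7⌉ of the month.
Days 1–7 hold the 1st Sunday, 8–14 the 2nd, 15–21 the 3rd, 22–28 the 4th, 29–31 the 5th.
21 is in the range for the 3rd.

3rd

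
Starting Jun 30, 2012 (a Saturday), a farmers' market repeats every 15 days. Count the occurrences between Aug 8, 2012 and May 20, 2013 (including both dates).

Occurrences land 15·i days after Jun 30, 2012 for i = 0, 1, 2, …
Aug 8, 2012 is 39 days after the start; 39 ÷ 15 = 2 remainder 9; since the remainder is 9, round up to i = 3. First occurrence in the window: #4 on Aug 14, 2012 (3×15 = 45 days in).
May 20, 2013 is 324 days after the start; 324 ÷ 15 = 21 remainder 9. Last occurrence in the window: #22 on May 11, 2013.
Occurrences #4 through #22: 19 in total.

19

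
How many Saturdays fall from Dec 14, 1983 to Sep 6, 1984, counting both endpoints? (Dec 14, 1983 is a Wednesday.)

38

Dec 14, 1983 is a Wednesday; the first Saturday on or after it is Dec 17, 1983 (3 days later).
From Dec 17, 1983 to Sep 6, 1984: 14 + 31 + 29 + 31 + 30 + 31 + 30 + 31 + 31 + 6 = 264 days (rest of Dec, Jan, Feb, Mar, Apr, May, Jun, Jul, Aug, Sep).
264 ÷ 7 = 37 full weeks with remainder 5, so 37 more Saturdays after the first → 38.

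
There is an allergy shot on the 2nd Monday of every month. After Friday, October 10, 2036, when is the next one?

October 2036 starts on a Wednesday; its first Monday is the 6th, so the 2nd Monday is the 13th — October 13, 2036.
October 13, 2036 is after October 10, 2036, so that is the next one.

October 13, 2036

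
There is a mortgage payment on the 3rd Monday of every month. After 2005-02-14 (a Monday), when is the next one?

2005-02-21

February 2005 starts on a Tuesday; its first Monday is the 7th, so the 3rd Monday is the 21st — 2005-02-21.
2005-02-21 is after 2005-02-14, so that is the next one.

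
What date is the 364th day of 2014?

2014-12-30

January has 31 days (364 − 31 = 333 remain).
February has 28 days (333 − 28 = 305 remain).
March has 31 days (305 − 31 = 274 remain).
April has 30 days (274 − 30 = 244 remain).
May has 31 days (244 − 31 = 213 remain).
June has 30 days (213 − 30 = 183 remain).
July has 31 days (183 − 31 = 152 remain).
August has 31 days (152 − 31 = 121 remain).
September has 30 days (121 − 30 = 91 remain).
October has 31 days (91 − 31 = 60 remain).
November has 30 days (60 − 30 = 30 remain).
30 into December → December 30.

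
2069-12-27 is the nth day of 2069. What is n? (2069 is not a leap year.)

361

Days in months before December: 31 + 28 + 31 + 30 + 31 + 30 + 31 + 31 + 30 + 31 + 30 = 334.
Plus 27 days into December → day 361.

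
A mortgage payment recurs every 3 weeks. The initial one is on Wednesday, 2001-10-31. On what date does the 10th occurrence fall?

The 10th occurrence is 9 intervals after the first: 9 × 21 = 189 days after 2001-10-31.
October has 31 days — 0 days to the end of October leaves 189.
November has 30 days (159 left).
December has 31 days (128 left).
January has 31 days (97 left).
February has 28 days (69 left).
March has 31 days (38 left).
April has 30 days (8 left).
8 days into May → 2002-05-08.

2002-05-08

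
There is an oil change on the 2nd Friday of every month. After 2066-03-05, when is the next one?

2066-03-12

March 2066 starts on a Monday; its first Friday is the 5th, so the 2nd Friday is the 12th — 2066-03-12.
2066-03-12 is after 2066-03-05, so that is the next one.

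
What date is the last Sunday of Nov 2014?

Nov 30, 2014

Nov 2014 begins on a Saturday, so the first Sunday is Nov 2 (1 day later).
Nov 2014 has 30 days. Adding weeks: 2, 9, 16, 23, 30 — the last one ≤ 30 is the 30th.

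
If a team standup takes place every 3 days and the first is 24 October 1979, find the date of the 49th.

16 March 1980

The 49th occurrence is 48 intervals after the first: 48 × 3 = 144 days after 24 October 1979.
October has 31 days — 7 days to the end of October leaves 137.
November has 30 days (107 left).
December has 31 days (76 left).
January has 31 days (45 left).
February has 29 days (16 left).
16 days into March → 16 March 1980.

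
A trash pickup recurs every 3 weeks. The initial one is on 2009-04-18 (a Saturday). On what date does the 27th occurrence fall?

The 27th occurrence is 26 intervals after the first: 26 × 21 = 546 days after 2009-04-18.
April has 30 days — 12 days to the end of April leaves 534.
From end of April to end of 2009 is 245 days (289 left).
January has 31 days (258 left).
February has 28 days (230 left).
March has 31 days (199 left).
April has 30 days (169 left).
May has 31 days (138 left).
June has 30 days (108 left).
July has 31 days (77 left).
August has 31 days (46 left).
September has 30 days (16 left).
16 days into October → 2010-10-16.

2010-10-16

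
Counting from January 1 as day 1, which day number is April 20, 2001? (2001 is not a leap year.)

110

Days in months before April: 31 + 28 + 31 = 90.
Plus 20 days into April → day 110.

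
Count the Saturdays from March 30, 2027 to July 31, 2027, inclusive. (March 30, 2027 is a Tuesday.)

March 30, 2027 is a Tuesday; the first Saturday on or after it is April 3, 2027 (4 days later).
From April 3, 2027 to July 31, 2027: 27 + 31 + 30 + 31 = 119 days (rest of April, May, June, July).
119 ÷ 7 = 17 full weeks with remainder 0, so 17 more Saturdays after the first → 18.

18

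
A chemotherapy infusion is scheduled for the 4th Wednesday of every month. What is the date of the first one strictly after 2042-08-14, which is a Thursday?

2042-08-27

August 2042 starts on a Friday; its first Wednesday is the 6th, so the 4th Wednesday is the 27th — 2042-08-27.
2042-08-27 is after 2042-08-14, so that is the next one.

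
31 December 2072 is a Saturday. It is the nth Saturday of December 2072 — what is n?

5th

Day 31 falls in week ⌈31/7⌉ of the month.
Days 1–7 hold the 1st Saturday, 8–14 the 2nd, 15–21 the 3rd, 22–28 the 4th, 29–31 the 5th.
31 is in the range for the 5th.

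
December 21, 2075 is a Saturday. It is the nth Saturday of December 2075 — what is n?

Day 21 falls in week ⌈21/7⌉ of the month.
Days 1–7 hold the 1st Saturday, 8–14 the 2nd, 15–21 the 3rd, 22–28 the 4th, 29–31 the 5th.
21 is in the range for the 3rd.

3rd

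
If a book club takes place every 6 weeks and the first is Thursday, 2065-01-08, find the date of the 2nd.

2065-02-19

The 2nd occurrence is 1 interval after the first: 1 × 42 = 42 days after 2065-01-08.
January has 31 days — 23 days to the end of January leaves 19.
19 days into February → 2065-02-19.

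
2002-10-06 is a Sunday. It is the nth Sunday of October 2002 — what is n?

1st

Day 6 falls in week ⌈6/7⌉ of the month.
Days 1–7 hold the 1st Sunday, 8–14 the 2nd, 15–21 the 3rd, 22–28 the 4th, 29–31 the 5th.
6 is in the range for the 1st.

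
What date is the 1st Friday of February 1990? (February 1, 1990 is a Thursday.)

February 1990 begins on a Thursday, so the first Friday is February 2 (1 day later).

1990-02-02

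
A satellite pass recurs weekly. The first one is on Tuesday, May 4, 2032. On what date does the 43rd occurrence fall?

The 43rd occurrence is 42 intervals after the first: 42 × 7 = 294 days after May 4, 2032.
May has 31 days — 27 days to the end of May leaves 267.
June has 30 days (237 left).
July has 31 days (206 left).
August has 31 days (175 left).
September has 30 days (145 left).
October has 31 days (114 left).
November has 30 days (84 left).
December has 31 days (53 left).
January has 31 days (22 left).
22 days into February → February 22, 2033.

February 22, 2033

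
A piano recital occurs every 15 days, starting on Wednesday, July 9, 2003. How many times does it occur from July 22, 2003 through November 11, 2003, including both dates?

Occurrences land 15·i days after July 9, 2003 for i = 0, 1, 2, …
July 22, 2003 is 13 days after the start; 13 ÷ 15 = 0 remainder 13; since the remainder is 13, round up to i = 1. First occurrence in the window: #2 on July 24, 2003 (1×15 = 15 days in).
November 11, 2003 is 125 days after the start; 125 ÷ 15 = 8 remainder 5. Last occurrence in the window: #9 on November 6, 2003.
Occurrences #2 through #9: 8 in total.

8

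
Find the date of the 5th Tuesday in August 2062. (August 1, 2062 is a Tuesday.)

August 2062 begins on a Tuesday, so the first Tuesday is August 1.
The 5th Tuesday is 4 weeks later: 1 + 28 = 29.

29 August 2062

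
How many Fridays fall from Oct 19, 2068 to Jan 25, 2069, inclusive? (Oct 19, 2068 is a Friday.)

15

Oct 19, 2068 is a Friday; the first Friday on or after it is Oct 19, 2068.
From Oct 19, 2068 to Jan 25, 2069: 12 + 30 + 31 + 25 = 98 days (rest of Oct, Nov, Dec, Jan).
98 ÷ 7 = 14 full weeks with remainder 0, so 14 more Fridays after the first → 15.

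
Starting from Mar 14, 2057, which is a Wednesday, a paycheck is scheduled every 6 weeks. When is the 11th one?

The 11th occurrence is 10 intervals after the first: 10 × 42 = 420 days after Mar 14, 2057.
Mar has 31 days — 17 days to the end of Mar leaves 403.
From end of Mar to end of 2057 is 275 days (128 left).
Jan has 31 days (97 left).
Feb has 28 days (69 left).
Mar has 31 days (38 left).
Apr has 30 days (8 left).
8 days into May → May 8, 2058.

May 8, 2058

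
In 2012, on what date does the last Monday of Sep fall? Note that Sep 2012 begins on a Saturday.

Sep 24, 2012

Sep 2012 begins on a Saturday, so the first Monday is Sep 3 (2 days later).
Sep 2012 has 30 days. Adding weeks: 3, 10, 17, 24 — the last one ≤ 30 is the 24th.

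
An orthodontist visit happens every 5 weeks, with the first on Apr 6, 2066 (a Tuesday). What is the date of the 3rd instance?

Jun 15, 2066

The 3rd occurrence is 2 intervals after the first: 2 × 35 = 70 days after Apr 6, 2066.
Apr has 30 days — 24 days to the end of Apr leaves 46.
May has 31 days (15 left).
15 days into Jun → Jun 15, 2066.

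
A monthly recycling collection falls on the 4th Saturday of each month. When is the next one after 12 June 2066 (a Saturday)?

June 2066 starts on a Tuesday; its first Saturday is the 5th, so the 4th Saturday is the 26th — 26 June 2066.
26 June 2066 is after 12 June 2066, so that is the next one.

26 June 2066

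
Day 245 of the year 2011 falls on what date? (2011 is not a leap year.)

2011-09-02

January has 31 days (245 − 31 = 214 remain).
February has 28 days (214 − 28 = 186 remain).
March has 31 days (186 − 31 = 155 remain).
April has 30 days (155 − 30 = 125 remain).
May has 31 days (125 − 31 = 94 remain).
June has 30 days (94 − 30 = 64 remain).
July has 31 days (64 − 31 = 33 remain).
August has 31 days (33 − 31 = 2 remain).
2 into September → September 2.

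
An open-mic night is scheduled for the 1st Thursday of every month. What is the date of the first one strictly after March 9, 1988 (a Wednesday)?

March 1988 starts on a Tuesday, so its 1st Thursday is March 3, 1988 (2 days in).
That is not after March 9, 1988, so look at April 1988.
April 1988 starts on a Friday, so its 1st Thursday is April 7, 1988 (6 days in).

April 7, 1988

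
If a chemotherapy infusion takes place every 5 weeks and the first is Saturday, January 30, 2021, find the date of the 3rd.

April 10, 2021

The 3rd occurrence is 2 intervals after the first: 2 × 35 = 70 days after January 30, 2021.
January has 31 days — 1 day to the end of January leaves 69.
February has 28 days (41 left).
March has 31 days (10 left).
10 days into April → April 10, 2021.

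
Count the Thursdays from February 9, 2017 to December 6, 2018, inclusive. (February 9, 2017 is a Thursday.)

February 9, 2017 is a Thursday; the first Thursday on or after it is February 9, 2017.
From February 9, 2017 to December 6, 2018: 325 + 340 = 665 days (rest of 2017, to December 6, 2018 in 2018).
665 ÷ 7 = 95 full weeks with remainder 0, so 95 more Thursdays after the first → 96.

96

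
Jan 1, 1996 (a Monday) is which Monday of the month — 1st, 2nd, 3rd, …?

Day 1 falls in week ⌈1/7⌉ of the month.
Days 1–7 hold the 1st Monday, 8–14 the 2nd, 15–21 the 3rd, 22–28 the 4th, 29–31 the 5th.
1 is in the range for the 1st.

1st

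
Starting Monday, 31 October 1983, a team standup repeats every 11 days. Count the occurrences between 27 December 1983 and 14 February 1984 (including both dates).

4

Occurrences land 11·i days after 31 October 1983 for i = 0, 1, 2, …
27 December 1983 is 57 days after the start; 57 ÷ 11 = 5 remainder 2; since the remainder is 2, round up to i = 6. First occurrence in the window: #7 on 5 January 1984 (6×11 = 66 days in).
14 February 1984 is 106 days after the start; 106 ÷ 11 = 9 remainder 7. Last occurrence in the window: #10 on 7 February 1984.
Occurrences #7 through #10: 4 in total.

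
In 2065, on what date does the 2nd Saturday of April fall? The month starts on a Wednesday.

11 April 2065

April 2065 begins on a Wednesday, so the first Saturday is April 4 (3 days later).
The 2nd Saturday is 1 weeks later: 4 + 7 = 11.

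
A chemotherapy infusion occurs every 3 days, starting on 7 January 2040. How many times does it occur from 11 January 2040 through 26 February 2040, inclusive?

Occurrences land 3·i days after 7 January 2040 for i = 0, 1, 2, …
11 January 2040 is 4 days after the start; 4 ÷ 3 = 1 remainder 1; since the remainder is 1, round up to i = 2. First occurrence in the window: #3 on 13 January 2040 (2×3 = 6 days in).
26 February 2040 is 50 days after the start; 50 ÷ 3 = 16 remainder 2. Last occurrence in the window: #17 on 24 February 2040.
Occurrences #3 through #17: 15 in total.

15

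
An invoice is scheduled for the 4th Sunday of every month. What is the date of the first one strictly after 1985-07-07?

July 1985 starts on a Monday; its first Sunday is the 7th, so the 4th Sunday is the 28th — 1985-07-28.
1985-07-28 is after 1985-07-07, so that is the next one.

1985-07-28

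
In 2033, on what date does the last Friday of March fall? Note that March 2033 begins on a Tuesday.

March 2033 begins on a Tuesday, so the first Friday is March 4 (3 days later).
March 2033 has 31 days. Adding weeks: 4, 11, 18, 25 — the last one ≤ 31 is the 25th.

March 25, 2033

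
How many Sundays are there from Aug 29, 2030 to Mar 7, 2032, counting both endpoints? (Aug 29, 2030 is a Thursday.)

80

Aug 29, 2030 is a Thursday; the first Sunday on or after it is Sep 1, 2030 (3 days later).
From Sep 1, 2030 to Mar 7, 2032: 121 + 365 + 67 = 553 days (rest of 2030, 2031, to Mar 7, 2032 in 2032).
553 ÷ 7 = 79 full weeks with remainder 0, so 79 more Sundays after the first → 80.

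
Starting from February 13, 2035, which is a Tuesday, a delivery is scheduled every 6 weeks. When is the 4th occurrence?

The 4th occurrence is 3 intervals after the first: 3 × 42 = 126 days after February 13, 2035.
February has 28 days — 15 days to the end of February leaves 111.
March has 31 days (80 left).
April has 30 days (50 left).
May has 31 days (19 left).
19 days into June → June 19, 2035.

June 19, 2035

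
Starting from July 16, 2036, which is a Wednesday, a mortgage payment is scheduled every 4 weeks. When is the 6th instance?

December 3, 2036

The 6th occurrence is 5 intervals after the first: 5 × 28 = 140 days after July 16, 2036.
July has 31 days — 15 days to the end of July leaves 125.
August has 31 days (94 left).
September has 30 days (64 left).
October has 31 days (33 left).
November has 30 days (3 left).
3 days into December → December 3, 2036.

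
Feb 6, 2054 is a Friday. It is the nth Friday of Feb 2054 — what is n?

1st

Day 6 falls in week ⌈6/7⌉ of the month.
Days 1–7 hold the 1st Friday, 8–14 the 2nd, 15–21 the 3rd, 22–28 the 4th, 29–31 the 5th.
6 is in the range for the 1st.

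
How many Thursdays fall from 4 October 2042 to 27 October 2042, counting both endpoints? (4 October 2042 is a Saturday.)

4 October 2042 is a Saturday; the first Thursday on or after it is 9 October 2042 (5 days later).
From 9 October 2042 to 27 October 2042 is 27 − 9 = 18 days.
18 ÷ 7 = 2 full weeks with remainder 4, so 2 more Thursdays after the first → 3.

3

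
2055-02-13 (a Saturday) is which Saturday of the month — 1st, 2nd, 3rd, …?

Day 13 falls in week ⌈13/7⌉ of the month.
Days 1–7 hold the 1st Saturday, 8–14 the 2nd, 15–21 the 3rd, 22–28 the 4th, 29–31 the 5th.
13 is in the range for the 2nd.

2nd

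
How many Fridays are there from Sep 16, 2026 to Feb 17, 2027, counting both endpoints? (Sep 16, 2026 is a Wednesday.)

22

Sep 16, 2026 is a Wednesday; the first Friday on or after it is Sep 18, 2026 (2 days later).
From Sep 18, 2026 to Feb 17, 2027: 12 + 31 + 30 + 31 + 31 + 17 = 152 days (rest of Sep, Oct, Nov, Dec, Jan, Feb).
152 ÷ 7 = 21 full weeks with remainder 5, so 21 more Fridays after the first → 22.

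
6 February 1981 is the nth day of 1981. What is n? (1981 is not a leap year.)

Days in months before February: 31 = 31.
Plus 6 days into February → day 37.

37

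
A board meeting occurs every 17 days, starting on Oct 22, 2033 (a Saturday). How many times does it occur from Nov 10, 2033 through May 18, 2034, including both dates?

Occurrences land 17·i days after Oct 22, 2033 for i = 0, 1, 2, …
Nov 10, 2033 is 19 days after the start; 19 ÷ 17 = 1 remainder 2; since the remainder is 2, round up to i = 2. First occurrence in the window: #3 on Nov 25, 2033 (2×17 = 34 days in).
May 18, 2034 is 208 days after the start; 208 ÷ 17 = 12 remainder 4. Last occurrence in the window: #13 on May 14, 2034.
Occurrences #3 through #13: 11 in total.

11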